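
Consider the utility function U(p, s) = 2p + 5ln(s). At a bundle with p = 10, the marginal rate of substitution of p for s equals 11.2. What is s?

MU_p = 2, MU_s = 5/s.
MRS = 2 ÷ (5/s).
MRS depends only on s: 0.4·s = 11.2 ⇒ s = 11.2/0.4 = 28.

s = 28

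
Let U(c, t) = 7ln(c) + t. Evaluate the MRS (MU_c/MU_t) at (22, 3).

MU_c = 7/c, MU_t = 1.
MRS = 7/c ÷ 1.
At (22, 3): MRS = 7/22.
That is, one extra unit of c is worth 7/22 units of t at the margin.

MRS = 7/22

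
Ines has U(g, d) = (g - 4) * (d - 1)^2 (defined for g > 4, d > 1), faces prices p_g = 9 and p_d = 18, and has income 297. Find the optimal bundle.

g* = 13, d* = 10

MU_g = (d−1)^2, MU_d = 2·(g−4)·(d−1).
MRS = (1/2)·(d−1)/(g−4).
Tangency: set MRS = p_g/p_d = 9/18 = 0.5.
So (1/2)·(d − 1)/(g − 4) = 0.5, i.e. (d − 1) = (g − 4).
Rewrite the budget in excess-of-subsistence terms: 9·(g − 4) + 18·(d − 1) = 297 − 9·4 − 18·1 = 243.
Substituting, 27·(g − 4) = 243, so g − 4 = 9 and g* = 13.
Then d − 1 = 9, so d* = 10.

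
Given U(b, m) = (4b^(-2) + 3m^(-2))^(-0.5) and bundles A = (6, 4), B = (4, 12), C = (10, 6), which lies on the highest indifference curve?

Evaluate utility at each bundle:
U(A) = 1.830.
U(B) = 1.922.
U(C) = 2.847.
Highest utility is C, so C ≻ B ≻ A.

Bundle C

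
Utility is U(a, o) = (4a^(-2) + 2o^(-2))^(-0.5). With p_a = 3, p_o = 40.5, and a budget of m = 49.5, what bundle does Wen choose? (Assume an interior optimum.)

For CES with ρ = -2, MRS = (4/2)·(o/a)^3.
Tangency: set MRS = p_a/p_o = 3/40.5 = 2/27.
So (o/a)^3 = 1/27; taking the cube root, o/a = 1/3, i.e. o = (1/3)·a.
Substitute into the budget 3·a + 40.5·o = 49.5: 16.5·a = 49.5, so a* = 3 and o* = (1/3)·3 = 1.

a* = 3, o* = 1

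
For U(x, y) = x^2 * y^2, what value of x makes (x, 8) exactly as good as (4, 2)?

x = 1

U(4, 2) = 64.
Set U(x, 8) = 64 and solve.
With y = 8: 8^2 = 64, so x^2 = 64/64 = 1; taking the square root, x = 1.
Check: U(1, 8) = 64.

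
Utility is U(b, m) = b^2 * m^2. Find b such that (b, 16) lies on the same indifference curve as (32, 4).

b = 8

U(32, 4) = 16384.
Set U(b, 16) = 16384 and solve.
With m = 16: 16^2 = 256, so b^2 = 16384/256 = 64; taking the square root, b = 8.
Check: U(8, 16) = 16384.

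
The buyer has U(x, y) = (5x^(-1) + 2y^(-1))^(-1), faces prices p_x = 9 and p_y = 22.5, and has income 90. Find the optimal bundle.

x* = 5, y* = 2

For CES with ρ = -1, MRS = (5/2)·(y/x)^2.
Tangency: set MRS = p_x/p_y = 9/22.5 = 0.4.
So (y/x)^2 = 4/25; taking the square root, y/x = 0.4, i.e. y = 0.4·x.
Substitute into the budget 9·x + 22.5·y = 90: 18·x = 90, so x* = 5 and y* = 0.4·5 = 2.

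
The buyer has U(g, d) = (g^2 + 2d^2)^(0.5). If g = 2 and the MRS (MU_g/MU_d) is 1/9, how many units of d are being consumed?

d = 9

For CES with ρ = 2, MRS = (1/2)·(d/g)^(-1).
Setting (1/2)·(d/2)^(-1) = 1/9 gives (d/2)^(-1) = 2/9, so d/2 = 4.5 and d = 9.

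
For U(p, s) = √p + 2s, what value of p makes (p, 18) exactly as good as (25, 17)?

U(25, 17) = 39.
Set U(p, 18) = 39 and solve.
With s = 18: √p = 39 − 2·18 = 3, so √p = 3 and p = 9.
Check: U(9, 18) = 39.

p = 9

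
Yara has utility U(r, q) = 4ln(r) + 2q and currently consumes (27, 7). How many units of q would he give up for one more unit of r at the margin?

MU_r = 4/r, MU_q = 2.
MRS = 4/r ÷ 2.
At (27, 7): MRS = 2/27.
That is, one extra unit of r is worth 2/27 units of q at the margin.

MRS = 2/27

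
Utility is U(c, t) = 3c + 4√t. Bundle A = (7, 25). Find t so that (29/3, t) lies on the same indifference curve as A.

U(7, 25) = 41.
Set U(29/3, t) = 41 and solve.
With c = 29/3: 4√t = 41 − 3·29/3 = 12, so √t = 3 and t = 9.
Check: U(29/3, 9) = 41.

t = 9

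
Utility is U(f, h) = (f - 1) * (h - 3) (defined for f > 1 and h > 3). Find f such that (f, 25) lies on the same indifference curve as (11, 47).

f = 21

U(11, 47) = 440.
Set U(f, 25) = 440 and solve.
With h = 25: (25 − 3) = 22, so (f − 1) = 440/22 = 20.
So f = 1 + 20 = 21.
Check: U(21, 25) = 440.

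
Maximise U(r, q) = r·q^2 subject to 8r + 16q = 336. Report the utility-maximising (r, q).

r* = 14, q* = 14

MU_r = q^2 and MU_q = 2·r·q.
MRS = MU_r/MU_q = (1/2)·q/r.
Tangency: set MRS = p_r/p_q = 8/16 = 0.5.
So (1/2)·q/r = 0.5, i.e. q = r.
Substitute into the budget 8·r + 16·q = 336: 24·r = 336, so r* = 14.
Then q* = 14.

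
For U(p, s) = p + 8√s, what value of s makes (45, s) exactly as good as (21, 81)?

U(21, 81) = 93.
Set U(45, s) = 93 and solve.
With p = 45: 8√s = 93 − 45 = 48, so √s = 6 and s = 36.
Check: U(45, 36) = 93.

s = 36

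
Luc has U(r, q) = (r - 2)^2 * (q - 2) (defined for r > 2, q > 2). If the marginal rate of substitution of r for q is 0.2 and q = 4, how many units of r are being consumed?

MU_r = 2·(r−2)·(q−2), MU_q = (r−2)^2.
MRS = (2/1)·(q−2)/(r−2).
Substitute q = 4: MRS = 4/(r − 2). Setting this equal to 0.2 gives r − 2 = 4/0.2 = 20, so r = 22.

r = 22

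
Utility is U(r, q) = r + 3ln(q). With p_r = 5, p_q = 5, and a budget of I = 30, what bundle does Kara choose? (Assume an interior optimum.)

r* = 3, q* = 3

MU_r = 1, MU_q = 3/q.
MRS = 1 ÷ (3/q).
Tangency: set MRS = p_r/p_q = 5/5 = 1.
MRS depends only on q: (1/3)·q = 1 ⇒ q* = 1/(1/3) = 3.
From the budget, 5·r = 30 − 5·3 = 15, so r* = 3.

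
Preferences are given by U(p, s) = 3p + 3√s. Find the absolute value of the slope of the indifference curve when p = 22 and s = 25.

MRS = 10

MU_p = 3, MU_s = 3/(2√s).
MRS = 3 ÷ (3/(2√s)).
At (22, 25): MRS = 10.
That is, one extra unit of p is worth 10 units of s at the margin.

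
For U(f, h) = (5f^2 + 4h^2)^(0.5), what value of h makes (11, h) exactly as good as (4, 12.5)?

U depends on (f, h) only through S = 5f^2 + 4h^2, so equal utility means equal S. At (4, 12.5): S = 705.
With f = 11: 5·11^2 = 605, so 4h^2 = 705 − 605 = 100, i.e. h^2 = 25.
Hence h = √25 = 5.
Check: U(11, 5) = 26.5518.

h = 5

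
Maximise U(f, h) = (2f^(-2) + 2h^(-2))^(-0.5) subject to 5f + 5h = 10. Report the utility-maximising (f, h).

f* = 1, h* = 1

For CES with ρ = -2, MRS = (h/f)^3.
Tangency: set MRS = p_f/p_h = 5/5 = 1.
So (h/f)^3 = 1; taking the cube root, h/f = 1, i.e. h = f.
Substitute into the budget 5·f + 5·h = 10: 10·f = 10, so f* = 1 and h* = 1.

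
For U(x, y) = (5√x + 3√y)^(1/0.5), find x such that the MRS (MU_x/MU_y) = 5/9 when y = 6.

For CES with ρ = 0.5, MRS = (5/3)·√(y/x).
Setting (5/3)·√(6/x) = 5/9 gives √(6/x) = 1/3, so 6/x = 1/9 and x = 54.

x = 54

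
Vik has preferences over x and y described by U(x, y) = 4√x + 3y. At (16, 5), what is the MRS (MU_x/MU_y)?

MRS = 1/6

MU_x = 4/(2√x), MU_y = 3.
MRS = 4/(2√x) ÷ 3.
At (16, 5): MRS = 1/6.
The indifference curve has slope −1/6 at this bundle.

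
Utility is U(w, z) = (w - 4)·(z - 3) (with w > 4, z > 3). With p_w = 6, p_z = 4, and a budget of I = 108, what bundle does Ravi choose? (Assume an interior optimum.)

MU_w = (z−3), MU_z = (w−4).
MRS = (z−3)/(w−4).
Tangency: set MRS = p_w/p_z = 6/4 = 1.5.
So (z − 3)/(w − 4) = 1.5, i.e. (z − 3) = 1.5·(w − 4).
Rewrite the budget in excess-of-subsistence terms: 6·(w − 4) + 4·(z − 3) = 108 − 6·4 − 4·3 = 72.
Substituting, 12·(w − 4) = 72, so w − 4 = 6 and w* = 10.
Then z − 3 = 1.5·6 = 9, so z* = 12.

w* = 10, z* = 12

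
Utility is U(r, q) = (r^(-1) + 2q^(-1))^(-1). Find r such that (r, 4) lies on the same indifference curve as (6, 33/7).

r = 11

U depends on (r, q) only through S = r^(-1) + 2q^(-1), so equal utility means equal S. At (6, 33/7): S = 13/22.
With q = 4: 2·4^(-1) = 0.5, so r^(-1) = 13/22 − 0.5 = 1/11.
Hence r = 1/(1/11) = 11.
Check: U(11, 4) = 1.6923.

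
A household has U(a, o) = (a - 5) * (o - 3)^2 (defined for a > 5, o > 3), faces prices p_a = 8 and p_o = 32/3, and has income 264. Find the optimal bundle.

MU_a = (o−3)^2, MU_o = 2·(a−5)·(o−3).
MRS = (1/2)·(o−3)/(a−5).
Tangency: set MRS = p_a/p_o = 8/(32/3) = 0.75.
So (1/2)·(o − 3)/(a − 5) = 0.75, i.e. (o − 3) = 1.5·(a − 5).
Rewrite the budget in excess-of-subsistence terms: 8·(a − 5) + (32/3)·(o − 3) = 264 − 8·5 − (32/3)·3 = 192.
Substituting, 24·(a − 5) = 192, so a − 5 = 8 and a* = 13.
Then o − 3 = 1.5·8 = 12, so o* = 15.

a* = 13, o* = 15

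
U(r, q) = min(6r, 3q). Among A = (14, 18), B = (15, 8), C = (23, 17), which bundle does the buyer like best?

Bundle A

Evaluate utility at each bundle:
U(A) = 54.
U(B) = 24.
U(C) = 51.
Highest utility is A, so A ≻ C ≻ B.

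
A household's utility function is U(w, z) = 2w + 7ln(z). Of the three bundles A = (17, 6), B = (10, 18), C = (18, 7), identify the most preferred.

Evaluate utility at each bundle:
U(A) = 46.542.
U(B) = 40.233.
U(C) = 49.621.
Highest utility is C, so C ≻ A ≻ B.

Bundle C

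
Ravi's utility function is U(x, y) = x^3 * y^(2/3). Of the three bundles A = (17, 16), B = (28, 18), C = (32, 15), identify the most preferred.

Evaluate utility at each bundle:
U(A) = 31195.605.
U(B) = 150772.602.
U(C) = 199301.595.
Highest utility is C, so C ≻ B ≻ A.

Bundle C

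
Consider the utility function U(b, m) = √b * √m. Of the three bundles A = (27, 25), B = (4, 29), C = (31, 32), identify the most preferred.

Bundle C

Evaluate utility at each bundle:
U(A) = 25.981.
U(B) = 10.770.
U(C) = 31.496.
Highest utility is C, so C ≻ A ≻ B.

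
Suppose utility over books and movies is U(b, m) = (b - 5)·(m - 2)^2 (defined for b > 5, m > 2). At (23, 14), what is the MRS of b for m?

MRS = 1/3

MU_b = (m−2)^2, MU_m = 2·(b−5)·(m−2).
MRS = (1/2)·(m−2)/(b−5).
At (23, 14): MRS = 1/3.
The indifference curve has slope −1/3 at this bundle.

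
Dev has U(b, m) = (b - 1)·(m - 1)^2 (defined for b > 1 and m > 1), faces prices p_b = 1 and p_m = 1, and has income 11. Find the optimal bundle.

MU_b = (m−1)^2, MU_m = 2·(b−1)·(m−1).
MRS = (1/2)·(m−1)/(b−1).
Tangency: set MRS = p_b/p_m = 1/1 = 1.
So (1/2)·(m − 1)/(b − 1) = 1, i.e. (m − 1) = 2·(b − 1).
Rewrite the budget in excess-of-subsistence terms: 1·(b − 1) + 1·(m − 1) = 11 − 1·1 − 1·1 = 9.
Substituting, 3·(b − 1) = 9, so b − 1 = 3 and b* = 4.
Then m − 1 = 2·3 = 6, so m* = 7.

b* = 4, m* = 7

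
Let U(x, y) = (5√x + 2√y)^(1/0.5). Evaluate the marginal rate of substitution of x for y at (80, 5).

MRS = 0.625

For CES with ρ = 0.5, MRS = (5/2)·√(y/x).
At (80, 5): MRS = 0.625.
So at (80, 5) the consumer would give up 0.625 units of y for one more unit of x.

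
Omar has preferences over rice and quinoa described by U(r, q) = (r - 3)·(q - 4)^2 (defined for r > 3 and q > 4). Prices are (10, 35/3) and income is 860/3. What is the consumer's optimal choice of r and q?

MU_r = (q−4)^2, MU_q = 2·(r−3)·(q−4).
MRS = (1/2)·(q−4)/(r−3).
Tangency: set MRS = p_r/p_q = 10/(35/3) = 6/7.
So (1/2)·(q − 4)/(r − 3) = 6/7, i.e. (q − 4) = (12/7)·(r − 3).
Rewrite the budget in excess-of-subsistence terms: 10·(r − 3) + (35/3)·(q − 4) = 860/3 − 10·3 − (35/3)·4 = 210.
Substituting, 30·(r − 3) = 210, so r − 3 = 7 and r* = 10.
Then q − 4 = (12/7)·7 = 12, so q* = 16.

r* = 10, q* = 16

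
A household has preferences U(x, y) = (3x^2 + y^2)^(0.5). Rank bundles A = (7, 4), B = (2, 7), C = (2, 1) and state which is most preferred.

Evaluate utility at each bundle:
U(A) = 12.767.
U(B) = 7.810.
U(C) = 3.606.
Highest utility is A, so A ≻ B ≻ C.

Bundle A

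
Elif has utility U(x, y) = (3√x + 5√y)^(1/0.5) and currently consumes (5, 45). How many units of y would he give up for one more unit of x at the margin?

MRS = 1.8

For CES with ρ = 0.5, MRS = (3/5)·√(y/x).
At (5, 45): MRS = 1.8.
So at (5, 45) the consumer would give up 1.8 units of y for one more unit of x.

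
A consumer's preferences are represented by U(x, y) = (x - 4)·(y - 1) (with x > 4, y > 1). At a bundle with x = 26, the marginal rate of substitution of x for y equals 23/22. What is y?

y = 24

MU_x = (y−1), MU_y = (x−4).
MRS = (y−1)/(x−4).
Substitute x = 26: MRS = (y − 1)/22. Setting this equal to 23/22 gives y − 1 = (23/22)·22 = 23, so y = 24.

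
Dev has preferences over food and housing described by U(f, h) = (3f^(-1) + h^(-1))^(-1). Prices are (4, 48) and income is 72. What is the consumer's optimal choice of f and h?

f* = 6, h* = 1

For CES with ρ = -1, MRS = (3/1)·(h/f)^2.
Tangency: set MRS = p_f/p_h = 4/48 = 1/12.
So (h/f)^2 = 1/36; taking the square root, h/f = 1/6, i.e. h = (1/6)·f.
Substitute into the budget 4·f + 48·h = 72: 12·f = 72, so f* = 6 and h* = (1/6)·6 = 1.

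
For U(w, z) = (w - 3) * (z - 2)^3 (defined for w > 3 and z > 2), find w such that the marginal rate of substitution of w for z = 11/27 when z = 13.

MU_w = (z−2)^3, MU_z = 3·(w−3)·(z−2)^2.
MRS = (1/3)·(z−2)/(w−3).
Substitute z = 13: MRS = (11/3)/(w − 3). Setting this equal to 11/27 gives w − 3 = (11/3)/(11/27) = 9, so w = 12.

w = 12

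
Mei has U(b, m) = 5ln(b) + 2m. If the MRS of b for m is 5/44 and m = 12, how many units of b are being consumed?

MU_b = 5/b, MU_m = 2.
MRS = 5/b ÷ 2.
MRS depends only on b: 2.5/b = 5/44 ⇒ b = 2.5/(5/44) = 22.

b = 22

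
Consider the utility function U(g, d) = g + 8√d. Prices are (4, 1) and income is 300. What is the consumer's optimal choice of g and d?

MU_g = 1, MU_d = 8/(2√d).
MRS = 1 ÷ (8/(2√d)).
Tangency: set MRS = p_g/p_d = 4/1 = 4.
MRS depends only on d: 0.25·√d = 4 ⇒ √d = 4/0.25 = 16 ⇒ d* = 256.
From the budget, 4·g = 300 − 1·256 = 44, so g* = 11.

g* = 11, d* = 256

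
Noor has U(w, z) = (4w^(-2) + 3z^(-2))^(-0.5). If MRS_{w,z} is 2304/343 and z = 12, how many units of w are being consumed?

For CES with ρ = -2, MRS = (4/3)·(z/w)^3.
Setting (4/3)·(12/w)^3 = 2304/343 gives (12/w)^3 = 1728/343, so 12/w = 12/7 and w = 7.

w = 7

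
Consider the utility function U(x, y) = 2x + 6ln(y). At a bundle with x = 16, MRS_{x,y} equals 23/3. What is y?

y = 23

MU_x = 2, MU_y = 6/y.
MRS = 2 ÷ (6/y).
MRS depends only on y: (1/3)·y = 23/3 ⇒ y = (23/3)/(1/3) = 23.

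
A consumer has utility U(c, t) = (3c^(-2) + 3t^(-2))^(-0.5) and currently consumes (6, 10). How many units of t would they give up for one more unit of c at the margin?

MRS = 125/27

For CES with ρ = -2, MRS = (t/c)^3.
At (6, 10): MRS = 125/27.
That is, one extra unit of c is worth 125/27 units of t at the margin.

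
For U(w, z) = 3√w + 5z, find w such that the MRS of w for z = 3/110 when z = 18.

w = 121

MU_w = 3/(2√w), MU_z = 5.
MRS = 3/(2√w) ÷ 5.
MRS depends only on w: 0.3/√w = 3/110 ⇒ √w = 0.3/(3/110) = 11 ⇒ w = 121.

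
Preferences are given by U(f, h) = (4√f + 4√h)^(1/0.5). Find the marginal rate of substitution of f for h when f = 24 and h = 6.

MRS = 0.5

For CES with ρ = 0.5, MRS = √(h/f).
At (24, 6): MRS = 0.5.
The indifference curve has slope −0.5 at this bundle.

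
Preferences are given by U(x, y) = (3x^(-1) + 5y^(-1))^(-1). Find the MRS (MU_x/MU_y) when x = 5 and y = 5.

For CES with ρ = -1, MRS = (3/5)·(y/x)^2.
At (5, 5): MRS = 0.6.
That is, one extra unit of x is worth 0.6 units of y at the margin.

MRS = 0.6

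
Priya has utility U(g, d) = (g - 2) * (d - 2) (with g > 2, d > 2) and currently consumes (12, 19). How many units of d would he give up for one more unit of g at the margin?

MRS = 1.7

MU_g = (d−2), MU_d = (g−2).
MRS = (d−2)/(g−2).
At (12, 19): MRS = 1.7.
That is, one extra unit of g is worth 1.7 units of d at the margin.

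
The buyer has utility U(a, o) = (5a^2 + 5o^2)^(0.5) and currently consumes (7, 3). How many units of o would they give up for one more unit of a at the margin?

For CES with ρ = 2, MRS = (o/a)^(-1).
At (7, 3): MRS = 7/3.
The indifference curve has slope −7/3 at this bundle.

MRS = 7/3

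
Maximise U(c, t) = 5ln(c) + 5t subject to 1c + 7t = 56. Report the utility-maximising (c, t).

c* = 7, t* = 7

MU_c = 5/c, MU_t = 5.
MRS = 5/c ÷ 5.
Tangency: set MRS = p_c/p_t = 1/7.
MRS depends only on c: 1/c = 1/7 ⇒ c* = 1/(1/7) = 7.
From the budget, 7·t = 56 − 1·7 = 49, so t* = 7.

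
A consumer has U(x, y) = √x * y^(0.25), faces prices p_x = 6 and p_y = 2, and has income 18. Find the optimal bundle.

MU_x = 0.5·x^(-0.5)·y^(0.25) and MU_y = 0.25·√x·y^(-0.75).
MRS = MU_x/MU_y = (2)·y/x.
Tangency: set MRS = p_x/p_y = 6/2 = 3.
So (2)·y/x = 3, i.e. y = 1.5·x.
Substitute into the budget 6·x + 2·y = 18: 9·x = 18, so x* = 2.
Then y* = 1.5·2 = 3.

x* = 2, y* = 3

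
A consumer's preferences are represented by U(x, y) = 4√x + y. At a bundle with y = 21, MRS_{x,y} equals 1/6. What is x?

x = 144

MU_x = 4/(2√x), MU_y = 1.
MRS = 4/(2√x) ÷ 1.
MRS depends only on x: 2/√x = 1/6 ⇒ √x = 2/(1/6) = 12 ⇒ x = 144.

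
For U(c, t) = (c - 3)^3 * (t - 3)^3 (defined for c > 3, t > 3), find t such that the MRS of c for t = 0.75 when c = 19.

MU_c = 3·(c−3)^2·(t−3)^3, MU_t = 3·(c−3)^3·(t−3)^2.
MRS = (t−3)/(c−3).
Substitute c = 19: MRS = (t − 3)/16. Setting this equal to 0.75 gives t − 3 = 0.75·16 = 12, so t = 15.

t = 15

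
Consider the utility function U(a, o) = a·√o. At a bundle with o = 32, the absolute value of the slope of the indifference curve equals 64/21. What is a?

MU_a = √o and MU_o = 0.5·a·o^(-0.5).
MRS = MU_a/MU_o = (2)·o/a.
Substitute o = 32: MRS = 64/a. Setting 64/a = 64/21 gives a = 64/(64/21) = 21.

a = 21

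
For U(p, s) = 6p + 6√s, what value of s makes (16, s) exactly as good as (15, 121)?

s = 100

U(15, 121) = 156.
Set U(16, s) = 156 and solve.
With p = 16: 6√s = 156 − 6·16 = 60, so √s = 10 and s = 100.
Check: U(16, 100) = 156.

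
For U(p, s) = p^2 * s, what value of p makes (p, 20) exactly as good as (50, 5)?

p = 25

U(50, 5) = 12500.
Set U(p, 20) = 12500 and solve.
With s = 20: p^2 = 12500/20 = 625; taking the square root, p = 25.
Check: U(25, 20) = 12500.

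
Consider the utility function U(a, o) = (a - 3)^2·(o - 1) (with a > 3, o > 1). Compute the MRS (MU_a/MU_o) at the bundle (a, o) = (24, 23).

MU_a = 2·(a−3)·(o−1), MU_o = (a−3)^2.
MRS = (2/1)·(o−1)/(a−3).
At (24, 23): MRS = 44/21.
That is, one extra unit of a is worth 44/21 units of o at the margin.

MRS = 44/21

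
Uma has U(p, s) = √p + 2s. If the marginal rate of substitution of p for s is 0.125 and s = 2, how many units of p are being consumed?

p = 4

MU_p = 1/(2√p), MU_s = 2.
MRS = 1/(2√p) ÷ 2.
MRS depends only on p: 0.25/√p = 0.125 ⇒ √p = 0.25/0.125 = 2 ⇒ p = 4.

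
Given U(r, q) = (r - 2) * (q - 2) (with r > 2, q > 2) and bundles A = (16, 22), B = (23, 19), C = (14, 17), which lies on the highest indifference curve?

Bundle B

Evaluate utility at each bundle:
U(A) = 280.
U(B) = 357.
U(C) = 180.
Highest utility is B, so B ≻ A ≻ C.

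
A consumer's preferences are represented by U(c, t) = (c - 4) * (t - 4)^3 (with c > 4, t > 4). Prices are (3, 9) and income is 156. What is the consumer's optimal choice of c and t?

c* = 13, t* = 13

MU_c = (t−4)^3, MU_t = 3·(c−4)·(t−4)^2.
MRS = (1/3)·(t−4)/(c−4).
Tangency: set MRS = p_c/p_t = 3/9 = 1/3.
So (1/3)·(t − 4)/(c − 4) = 1/3, i.e. (t − 4) = (c − 4).
Rewrite the budget in excess-of-subsistence terms: 3·(c − 4) + 9·(t − 4) = 156 − 3·4 − 9·4 = 108.
Substituting, 12·(c − 4) = 108, so c − 4 = 9 and c* = 13.
Then t − 4 = 9, so t* = 13.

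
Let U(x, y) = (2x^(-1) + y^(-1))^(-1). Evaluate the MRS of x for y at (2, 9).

For CES with ρ = -1, MRS = (2/1)·(y/x)^2.
At (2, 9): MRS = 40.5.
So at (2, 9) the consumer would give up 40.5 units of y for one more unit of x.

MRS = 40.5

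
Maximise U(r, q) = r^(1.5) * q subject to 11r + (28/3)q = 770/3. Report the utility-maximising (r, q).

r* = 14, q* = 11

MU_r = 1.5·√r·q and MU_q = r^(1.5).
MRS = MU_r/MU_q = (1.5)·q/r.
Tangency: set MRS = p_r/p_q = 11/(28/3) = 33/28.
So (1.5)·q/r = 33/28, i.e. q = (11/14)·r.
Substitute into the budget 11·r + (28/3)·q = 770/3: (55/3)·r = 770/3, so r* = 14.
Then q* = (11/14)·14 = 11.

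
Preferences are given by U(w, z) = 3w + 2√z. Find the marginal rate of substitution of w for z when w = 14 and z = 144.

MU_w = 3, MU_z = 2/(2√z).
MRS = 3 ÷ (2/(2√z)).
At (14, 144): MRS = 36.
The indifference curve has slope −36 at this bundle.

MRS = 36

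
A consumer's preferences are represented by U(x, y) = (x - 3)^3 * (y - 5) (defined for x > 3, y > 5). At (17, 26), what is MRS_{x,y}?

MU_x = 3·(x−3)^2·(y−5), MU_y = (x−3)^3.
MRS = (3/1)·(y−5)/(x−3).
At (17, 26): MRS = 4.5.
So at (17, 26) the consumer would give up 4.5 units of y for one more unit of x.

MRS = 4.5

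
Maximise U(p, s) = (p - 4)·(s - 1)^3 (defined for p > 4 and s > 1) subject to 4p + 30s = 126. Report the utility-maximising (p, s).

p* = 9, s* = 3

MU_p = (s−1)^3, MU_s = 3·(p−4)·(s−1)^2.
MRS = (1/3)·(s−1)/(p−4).
Tangency: set MRS = p_p/p_s = 4/30 = 2/15.
So (1/3)·(s − 1)/(p − 4) = 2/15, i.e. (s − 1) = 0.4·(p − 4).
Rewrite the budget in excess-of-subsistence terms: 4·(p − 4) + 30·(s − 1) = 126 − 4·4 − 30·1 = 80.
Substituting, 16·(p − 4) = 80, so p − 4 = 5 and p* = 9.
Then s − 1 = 0.4·5 = 2, so s* = 3.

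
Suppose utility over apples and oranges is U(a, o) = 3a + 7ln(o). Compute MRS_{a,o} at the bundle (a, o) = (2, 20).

MU_a = 3, MU_o = 7/o.
MRS = 3 ÷ (7/o).
At (2, 20): MRS = 60/7.
So at (2, 20) the consumer would give up 60/7 units of o for one more unit of a.

MRS = 60/7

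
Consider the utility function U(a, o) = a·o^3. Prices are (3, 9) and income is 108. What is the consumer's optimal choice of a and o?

a* = 9, o* = 9

MU_a = o^3 and MU_o = 3·a·o^2.
MRS = MU_a/MU_o = (1/3)·o/a.
Tangency: set MRS = p_a/p_o = 3/9 = 1/3.
So (1/3)·o/a = 1/3, i.e. o = a.
Substitute into the budget 3·a + 9·o = 108: 12·a = 108, so a* = 9.
Then o* = 9.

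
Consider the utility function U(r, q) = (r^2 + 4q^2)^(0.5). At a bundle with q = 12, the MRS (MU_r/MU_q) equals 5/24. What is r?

For CES with ρ = 2, MRS = (1/4)·(q/r)^(-1).
Setting (1/4)·(12/r)^(-1) = 5/24 gives (12/r)^(-1) = 5/6, so 12/r = 1.2 and r = 10.

r = 10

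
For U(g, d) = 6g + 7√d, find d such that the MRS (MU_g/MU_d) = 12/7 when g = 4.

d = 1

MU_g = 6, MU_d = 7/(2√d).
MRS = 6 ÷ (7/(2√d)).
MRS depends only on d: (12/7)·√d = 12/7 ⇒ √d = (12/7)/(12/7) = 1 ⇒ d = 1.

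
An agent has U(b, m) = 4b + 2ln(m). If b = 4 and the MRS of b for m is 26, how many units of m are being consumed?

m = 13

MU_b = 4, MU_m = 2/m.
MRS = 4 ÷ (2/m).
MRS depends only on m: 2·m = 26 ⇒ m = 26/2 = 13.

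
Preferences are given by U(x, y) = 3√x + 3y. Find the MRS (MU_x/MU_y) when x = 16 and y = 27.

MRS = 0.125

MU_x = 3/(2√x), MU_y = 3.
MRS = 3/(2√x) ÷ 3.
At (16, 27): MRS = 0.125.
That is, one extra unit of x is worth 0.125 units of y at the margin.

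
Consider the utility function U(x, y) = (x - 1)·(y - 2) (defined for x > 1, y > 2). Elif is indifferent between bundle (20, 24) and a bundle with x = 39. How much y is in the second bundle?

U(20, 24) = 418.
Set U(39, y) = 418 and solve.
With x = 39: (39 − 1) = 38, so (y − 2) = 418/38 = 11.
So y = 2 + 11 = 13.
Check: U(39, 13) = 418.

y = 13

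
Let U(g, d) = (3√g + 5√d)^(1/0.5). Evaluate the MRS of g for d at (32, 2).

For CES with ρ = 0.5, MRS = (3/5)·√(d/g).
At (32, 2): MRS = 0.15.
So at (32, 2) the consumer would give up 0.15 units of d for one more unit of g.

MRS = 0.15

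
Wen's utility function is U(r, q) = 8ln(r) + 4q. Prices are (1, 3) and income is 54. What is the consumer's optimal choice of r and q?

r* = 6, q* = 16

MU_r = 8/r, MU_q = 4.
MRS = 8/r ÷ 4.
Tangency: set MRS = p_r/p_q = 1/3.
MRS depends only on r: 2/r = 1/3 ⇒ r* = 2/(1/3) = 6.
From the budget, 3·q = 54 − 1·6 = 48, so q* = 16.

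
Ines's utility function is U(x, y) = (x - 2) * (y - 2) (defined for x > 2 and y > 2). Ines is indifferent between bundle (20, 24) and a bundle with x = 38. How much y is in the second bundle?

y = 13

U(20, 24) = 396.
Set U(38, y) = 396 and solve.
With x = 38: (38 − 2) = 36, so (y − 2) = 396/36 = 11.
So y = 2 + 11 = 13.
Check: U(38, 13) = 396.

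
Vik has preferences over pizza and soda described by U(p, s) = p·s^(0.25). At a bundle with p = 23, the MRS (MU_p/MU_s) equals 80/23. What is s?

MU_p = s^(0.25) and MU_s = 0.25·p·s^(-0.75).
MRS = MU_p/MU_s = (4)·s/p.
Substitute p = 23: MRS = s/5.75. Setting s/5.75 = 80/23 gives s = (80/23)·5.75 = 20.

s = 20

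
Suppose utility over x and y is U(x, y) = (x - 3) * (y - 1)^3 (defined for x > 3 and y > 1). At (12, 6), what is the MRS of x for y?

MU_x = (y−1)^3, MU_y = 3·(x−3)·(y−1)^2.
MRS = (1/3)·(y−1)/(x−3).
At (12, 6): MRS = 5/27.
So at (12, 6) the consumer would give up 5/27 units of y for one more unit of x.

MRS = 5/27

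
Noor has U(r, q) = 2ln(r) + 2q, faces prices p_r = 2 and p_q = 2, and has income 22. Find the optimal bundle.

r* = 1, q* = 10

MU_r = 2/r, MU_q = 2.
MRS = 2/r ÷ 2.
Tangency: set MRS = p_r/p_q = 2/2 = 1.
MRS depends only on r: 1/r = 1 ⇒ r* = 1/1 = 1.
From the budget, 2·q = 22 − 2·1 = 20, so q* = 10.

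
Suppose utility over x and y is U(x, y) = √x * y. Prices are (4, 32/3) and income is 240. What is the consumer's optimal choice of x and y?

x* = 20, y* = 15

MU_x = 0.5·x^(-0.5)·y and MU_y = √x.
MRS = MU_x/MU_y = (0.5)·y/x.
Tangency: set MRS = p_x/p_y = 4/(32/3) = 0.375.
So (0.5)·y/x = 0.375, i.e. y = 0.75·x.
Substitute into the budget 4·x + (32/3)·y = 240: 12·x = 240, so x* = 20.
Then y* = 0.75·20 = 15.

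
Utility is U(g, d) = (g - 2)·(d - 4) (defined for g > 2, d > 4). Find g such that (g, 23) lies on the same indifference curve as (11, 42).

g = 20

U(11, 42) = 342.
Set U(g, 23) = 342 and solve.
With d = 23: (23 − 4) = 19, so (g − 2) = 342/19 = 18.
So g = 2 + 18 = 20.
Check: U(20, 23) = 342.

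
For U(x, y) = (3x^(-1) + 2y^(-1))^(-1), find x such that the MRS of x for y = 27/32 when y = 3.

For CES with ρ = -1, MRS = (3/2)·(y/x)^2.
Setting (3/2)·(3/x)^2 = 27/32 gives (3/x)^2 = 9/16, so 3/x = 0.75 and x = 4.

x = 4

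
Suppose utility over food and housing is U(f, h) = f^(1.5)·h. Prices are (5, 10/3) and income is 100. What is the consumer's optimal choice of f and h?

f* = 12, h* = 12

MU_f = 1.5·√f·h and MU_h = f^(1.5).
MRS = MU_f/MU_h = (1.5)·h/f.
Tangency: set MRS = p_f/p_h = 5/(10/3) = 1.5.
So (1.5)·h/f = 1.5, i.e. h = f.
Substitute into the budget 5·f + (10/3)·h = 100: (25/3)·f = 100, so f* = 12.
Then h* = 12.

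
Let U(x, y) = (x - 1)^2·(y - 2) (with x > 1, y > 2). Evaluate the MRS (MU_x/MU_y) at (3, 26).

MU_x = 2·(x−1)·(y−2), MU_y = (x−1)^2.
MRS = (2/1)·(y−2)/(x−1).
At (3, 26): MRS = 24.
The indifference curve has slope −24 at this bundle.

MRS = 24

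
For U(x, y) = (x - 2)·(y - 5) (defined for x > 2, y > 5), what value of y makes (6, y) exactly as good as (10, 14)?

y = 23

U(10, 14) = 72.
Set U(6, y) = 72 and solve.
With x = 6: (6 − 2) = 4, so (y − 5) = 72/4 = 18.
So y = 5 + 18 = 23.
Check: U(6, 23) = 72.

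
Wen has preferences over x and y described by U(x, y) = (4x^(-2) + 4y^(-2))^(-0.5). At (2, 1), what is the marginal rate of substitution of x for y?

MRS = 0.125

For CES with ρ = -2, MRS = (y/x)^3.
At (2, 1): MRS = 0.125.
The indifference curve has slope −0.125 at this bundle.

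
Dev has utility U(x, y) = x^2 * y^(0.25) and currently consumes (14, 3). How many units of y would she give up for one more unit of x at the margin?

MU_x = 2·x·y^(0.25) and MU_y = 0.25·x^2·y^(-0.75).
MRS = MU_x/MU_y = (8)·y/x.
At (14, 3): MRS = 12/7.
That is, one extra unit of x is worth 12/7 units of y at the margin.

MRS = 12/7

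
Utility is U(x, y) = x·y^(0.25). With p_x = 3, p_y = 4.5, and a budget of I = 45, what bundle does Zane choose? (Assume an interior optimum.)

MU_x = y^(0.25) and MU_y = 0.25·x·y^(-0.75).
MRS = MU_x/MU_y = (4)·y/x.
Tangency: set MRS = p_x/p_y = 3/4.5 = 2/3.
So (4)·y/x = 2/3, i.e. y = (1/6)·x.
Substitute into the budget 3·x + 4.5·y = 45: 3.75·x = 45, so x* = 12.
Then y* = (1/6)·12 = 2.

x* = 12, y* = 2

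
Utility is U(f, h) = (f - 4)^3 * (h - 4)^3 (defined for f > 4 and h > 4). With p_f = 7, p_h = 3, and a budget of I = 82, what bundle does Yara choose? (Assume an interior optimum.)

MU_f = 3·(f−4)^2·(h−4)^3, MU_h = 3·(f−4)^3·(h−4)^2.
MRS = (h−4)/(f−4).
Tangency: set MRS = p_f/p_h = 7/3.
So (h − 4)/(f − 4) = 7/3, i.e. (h − 4) = (7/3)·(f − 4).
Rewrite the budget in excess-of-subsistence terms: 7·(f − 4) + 3·(h − 4) = 82 − 7·4 − 3·4 = 42.
Substituting, 14·(f − 4) = 42, so f − 4 = 3 and f* = 7.
Then h − 4 = (7/3)·3 = 7, so h* = 11.

f* = 7, h* = 11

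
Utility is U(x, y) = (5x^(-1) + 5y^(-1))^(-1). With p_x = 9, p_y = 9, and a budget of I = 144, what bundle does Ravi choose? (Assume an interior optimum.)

x* = 8, y* = 8

For CES with ρ = -1, MRS = (y/x)^2.
Tangency: set MRS = p_x/p_y = 9/9 = 1.
So (y/x)^2 = 1; taking the square root, y/x = 1, i.e. y = x.
Substitute into the budget 9·x + 9·y = 144: 18·x = 144, so x* = 8 and y* = 8.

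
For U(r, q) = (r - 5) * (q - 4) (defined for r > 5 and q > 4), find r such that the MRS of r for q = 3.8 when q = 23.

MU_r = (q−4), MU_q = (r−5).
MRS = (q−4)/(r−5).
Substitute q = 23: MRS = 19/(r − 5). Setting this equal to 3.8 gives r − 5 = 19/3.8 = 5, so r = 10.

r = 10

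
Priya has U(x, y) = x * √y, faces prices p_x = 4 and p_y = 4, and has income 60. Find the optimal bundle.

x* = 10, y* = 5

MU_x = √y and MU_y = 0.5·x·y^(-0.5).
MRS = MU_x/MU_y = (2)·y/x.
Tangency: set MRS = p_x/p_y = 4/4 = 1.
So (2)·y/x = 1, i.e. y = 0.5·x.
Substitute into the budget 4·x + 4·y = 60: 6·x = 60, so x* = 10.
Then y* = 0.5·10 = 5.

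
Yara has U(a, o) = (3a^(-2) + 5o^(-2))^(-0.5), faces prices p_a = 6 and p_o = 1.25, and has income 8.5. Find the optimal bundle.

a* = 1, o* = 2

For CES with ρ = -2, MRS = (3/5)·(o/a)^3.
Tangency: set MRS = p_a/p_o = 6/1.25 = 4.8.
So (o/a)^3 = 8; taking the cube root, o/a = 2, i.e. o = 2·a.
Substitute into the budget 6·a + 1.25·o = 8.5: 8.5·a = 8.5, so a* = 1 and o* = 2·1 = 2.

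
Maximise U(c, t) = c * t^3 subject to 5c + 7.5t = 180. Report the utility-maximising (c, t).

c* = 9, t* = 18

MU_c = t^3 and MU_t = 3·c·t^2.
MRS = MU_c/MU_t = (1/3)·t/c.
Tangency: set MRS = p_c/p_t = 5/7.5 = 2/3.
So (1/3)·t/c = 2/3, i.e. t = 2·c.
Substitute into the budget 5·c + 7.5·t = 180: 20·c = 180, so c* = 9.
Then t* = 2·9 = 18.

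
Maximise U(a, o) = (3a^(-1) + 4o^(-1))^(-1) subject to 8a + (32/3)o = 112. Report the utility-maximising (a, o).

For CES with ρ = -1, MRS = (3/4)·(o/a)^2.
Tangency: set MRS = p_a/p_o = 8/(32/3) = 0.75.
So (o/a)^2 = 1; taking the square root, o/a = 1, i.e. o = a.
Substitute into the budget 8·a + (32/3)·o = 112: (56/3)·a = 112, so a* = 6 and o* = 6.

a* = 6, o* = 6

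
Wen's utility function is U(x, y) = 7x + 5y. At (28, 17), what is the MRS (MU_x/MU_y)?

MRS = 1.4

MU_x = 7, MU_y = 5, so MRS = 7/5 = 1.4 at every bundle.
At (28, 17): MRS = 1.4.
So at (28, 17) the consumer would give up 1.4 units of y for one more unit of x.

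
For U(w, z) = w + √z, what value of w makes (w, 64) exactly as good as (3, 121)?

w = 6

U(3, 121) = 14.
Set U(w, 64) = 14 and solve.
With z = 64: √64 = 8, so w = 14 − 8 = 6.
Check: U(6, 64) = 14.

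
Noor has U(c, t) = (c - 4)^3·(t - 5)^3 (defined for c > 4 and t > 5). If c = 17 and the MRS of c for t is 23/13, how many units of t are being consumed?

MU_c = 3·(c−4)^2·(t−5)^3, MU_t = 3·(c−4)^3·(t−5)^2.
MRS = (t−5)/(c−4).
Substitute c = 17: MRS = (t − 5)/13. Setting this equal to 23/13 gives t − 5 = (23/13)·13 = 23, so t = 28.

t = 28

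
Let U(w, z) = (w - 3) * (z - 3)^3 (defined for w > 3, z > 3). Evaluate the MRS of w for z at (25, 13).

MU_w = (z−3)^3, MU_z = 3·(w−3)·(z−3)^2.
MRS = (1/3)·(z−3)/(w−3).
At (25, 13): MRS = 5/33.
The indifference curve has slope −5/33 at this bundle.

MRS = 5/33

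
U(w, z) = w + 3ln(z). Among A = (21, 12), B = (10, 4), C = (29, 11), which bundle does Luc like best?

Bundle C

Evaluate utility at each bundle:
U(A) = 28.455.
U(B) = 14.159.
U(C) = 36.194.
Highest utility is C, so C ≻ A ≻ B.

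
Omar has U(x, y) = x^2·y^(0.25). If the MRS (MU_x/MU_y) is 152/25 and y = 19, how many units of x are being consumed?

x = 25

MU_x = 2·x·y^(0.25) and MU_y = 0.25·x^2·y^(-0.75).
MRS = MU_x/MU_y = (8)·y/x.
Substitute y = 19: MRS = 152/x. Setting 152/x = 152/25 gives x = 152/(152/25) = 25.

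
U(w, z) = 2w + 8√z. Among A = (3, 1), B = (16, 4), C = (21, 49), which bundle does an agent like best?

Evaluate utility at each bundle:
U(A) = 14.000.
U(B) = 48.000.
U(C) = 98.000.
Highest utility is C, so C ≻ B ≻ A.

Bundle C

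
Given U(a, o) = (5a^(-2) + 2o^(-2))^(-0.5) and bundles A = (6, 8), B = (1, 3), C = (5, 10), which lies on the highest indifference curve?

Evaluate utility at each bundle:
U(A) = 2.424.
U(B) = 0.438.
U(C) = 2.132.
Highest utility is A, so A ≻ C ≻ B.

Bundle A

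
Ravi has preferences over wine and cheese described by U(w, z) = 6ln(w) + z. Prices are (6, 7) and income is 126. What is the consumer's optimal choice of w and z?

MU_w = 6/w, MU_z = 1.
MRS = 6/w ÷ 1.
Tangency: set MRS = p_w/p_z = 6/7.
MRS depends only on w: 6/w = 6/7 ⇒ w* = 6/(6/7) = 7.
From the budget, 7·z = 126 − 6·7 = 84, so z* = 12.

w* = 7, z* = 12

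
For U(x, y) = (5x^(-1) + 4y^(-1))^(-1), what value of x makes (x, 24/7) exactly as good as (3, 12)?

U depends on (x, y) only through S = 5x^(-1) + 4y^(-1), so equal utility means equal S. At (3, 12): S = 2.
With y = 24/7: 4·(24/7)^(-1) = 7/6, so 5x^(-1) = 2 − 7/6 = 5/6, i.e. x^(-1) = 1/6.
Hence x = 1/(1/6) = 6.
Check: U(6, 24/7) = 0.5.

x = 6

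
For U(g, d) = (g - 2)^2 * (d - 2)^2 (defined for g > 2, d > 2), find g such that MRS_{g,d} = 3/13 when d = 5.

MU_g = 2·(g−2)·(d−2)^2, MU_d = 2·(g−2)^2·(d−2).
MRS = (d−2)/(g−2).
Substitute d = 5: MRS = 3/(g − 2). Setting this equal to 3/13 gives g − 2 = 3/(3/13) = 13, so g = 15.

g = 15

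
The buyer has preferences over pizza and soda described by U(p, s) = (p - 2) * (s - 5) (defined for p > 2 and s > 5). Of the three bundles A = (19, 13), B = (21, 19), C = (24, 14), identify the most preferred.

Bundle B

Evaluate utility at each bundle:
U(A) = 136.
U(B) = 266.
U(C) = 198.
Highest utility is B, so B ≻ C ≻ A.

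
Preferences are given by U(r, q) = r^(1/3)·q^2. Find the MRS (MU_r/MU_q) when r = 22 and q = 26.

MU_r = 1/3·r^(-2/3)·q^2 and MU_q = 2·r^(1/3)·q.
MRS = MU_r/MU_q = (1/6)·q/r.
At (22, 26): MRS = 13/66.
That is, one extra unit of r is worth 13/66 units of q at the margin.

MRS = 13/66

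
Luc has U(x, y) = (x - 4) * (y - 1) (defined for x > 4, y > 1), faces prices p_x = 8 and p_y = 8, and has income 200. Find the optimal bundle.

MU_x = (y−1), MU_y = (x−4).
MRS = (y−1)/(x−4).
Tangency: set MRS = p_x/p_y = 8/8 = 1.
So (y − 1)/(x − 4) = 1, i.e. (y − 1) = (x − 4).
Rewrite the budget in excess-of-subsistence terms: 8·(x − 4) + 8·(y − 1) = 200 − 8·4 − 8·1 = 160.
Substituting, 16·(x − 4) = 160, so x − 4 = 10 and x* = 14.
Then y − 1 = 10, so y* = 11.

x* = 14, y* = 11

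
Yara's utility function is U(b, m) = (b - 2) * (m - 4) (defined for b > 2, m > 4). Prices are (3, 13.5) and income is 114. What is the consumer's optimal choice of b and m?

MU_b = (m−4), MU_m = (b−2).
MRS = (m−4)/(b−2).
Tangency: set MRS = p_b/p_m = 3/13.5 = 2/9.
So (m − 4)/(b − 2) = 2/9, i.e. (m − 4) = (2/9)·(b − 2).
Rewrite the budget in excess-of-subsistence terms: 3·(b − 2) + 13.5·(m − 4) = 114 − 3·2 − 13.5·4 = 54.
Substituting, 6·(b − 2) = 54, so b − 2 = 9 and b* = 11.
Then m − 4 = (2/9)·9 = 2, so m* = 6.

b* = 11, m* = 6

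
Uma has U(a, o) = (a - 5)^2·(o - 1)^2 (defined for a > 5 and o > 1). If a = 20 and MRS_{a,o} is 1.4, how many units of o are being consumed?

o = 22

MU_a = 2·(a−5)·(o−1)^2, MU_o = 2·(a−5)^2·(o−1).
MRS = (o−1)/(a−5).
Substitute a = 20: MRS = (o − 1)/15. Setting this equal to 1.4 gives o − 1 = 1.4·15 = 21, so o = 22.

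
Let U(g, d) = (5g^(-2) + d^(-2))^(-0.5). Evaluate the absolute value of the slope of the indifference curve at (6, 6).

MRS = 5

For CES with ρ = -2, MRS = (5/1)·(d/g)^3.
At (6, 6): MRS = 5.
That is, one extra unit of g is worth 5 units of d at the margin.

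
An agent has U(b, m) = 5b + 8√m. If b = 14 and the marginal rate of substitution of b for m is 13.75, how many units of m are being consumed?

MU_b = 5, MU_m = 8/(2√m).
MRS = 5 ÷ (8/(2√m)).
MRS depends only on m: 1.25·√m = 13.75 ⇒ √m = 13.75/1.25 = 11 ⇒ m = 121.

m = 121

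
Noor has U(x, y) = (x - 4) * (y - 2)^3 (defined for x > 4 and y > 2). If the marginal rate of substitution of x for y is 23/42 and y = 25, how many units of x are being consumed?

x = 18

MU_x = (y−2)^3, MU_y = 3·(x−4)·(y−2)^2.
MRS = (1/3)·(y−2)/(x−4).
Substitute y = 25: MRS = (23/3)/(x − 4). Setting this equal to 23/42 gives x − 4 = (23/3)/(23/42) = 14, so x = 18.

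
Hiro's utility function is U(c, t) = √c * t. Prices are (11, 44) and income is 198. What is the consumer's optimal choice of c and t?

c* = 6, t* = 3

MU_c = 0.5·c^(-0.5)·t and MU_t = √c.
MRS = MU_c/MU_t = (0.5)·t/c.
Tangency: set MRS = p_c/p_t = 11/44 = 0.25.
So (0.5)·t/c = 0.25, i.e. t = 0.5·c.
Substitute into the budget 11·c + 44·t = 198: 33·c = 198, so c* = 6.
Then t* = 0.5·6 = 3.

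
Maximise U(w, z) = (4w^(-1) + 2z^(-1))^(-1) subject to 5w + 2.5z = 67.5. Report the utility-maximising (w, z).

For CES with ρ = -1, MRS = (4/2)·(z/w)^2.
Tangency: set MRS = p_w/p_z = 5/2.5 = 2.
So (z/w)^2 = 1; taking the square root, z/w = 1, i.e. z = w.
Substitute into the budget 5·w + 2.5·z = 67.5: 7.5·w = 67.5, so w* = 9 and z* = 9.

w* = 9, z* = 9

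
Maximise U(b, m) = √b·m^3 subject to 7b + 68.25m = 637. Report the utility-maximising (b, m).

MU_b = 0.5·b^(-0.5)·m^3 and MU_m = 3·√b·m^2.
MRS = MU_b/MU_m = (1/6)·m/b.
Tangency: set MRS = p_b/p_m = 7/68.25 = 4/39.
So (1/6)·m/b = 4/39, i.e. m = (8/13)·b.
Substitute into the budget 7·b + 68.25·m = 637: 49·b = 637, so b* = 13.
Then m* = (8/13)·13 = 8.

b* = 13, m* = 8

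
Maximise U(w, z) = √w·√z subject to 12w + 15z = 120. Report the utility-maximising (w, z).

w* = 5, z* = 4

MU_w = 0.5·w^(-0.5)·√z and MU_z = 0.5·√w·z^(-0.5).
MRS = MU_w/MU_z = z/w.
Tangency: set MRS = p_w/p_z = 12/15 = 0.8.
So z/w = 0.8, i.e. z = 0.8·w.
Substitute into the budget 12·w + 15·z = 120: 24·w = 120, so w* = 5.
Then z* = 0.8·5 = 4.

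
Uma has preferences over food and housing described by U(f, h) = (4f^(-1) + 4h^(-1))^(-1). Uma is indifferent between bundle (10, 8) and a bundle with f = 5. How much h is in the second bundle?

h = 40

U depends on (f, h) only through S = 4f^(-1) + 4h^(-1), so equal utility means equal S. At (10, 8): S = 0.9.
With f = 5: 4·5^(-1) = 0.8, so 4h^(-1) = 0.9 − 0.8 = 0.1, i.e. h^(-1) = 1/40.
Hence h = 1/(1/40) = 40.
Check: U(5, 40) = 1.1111.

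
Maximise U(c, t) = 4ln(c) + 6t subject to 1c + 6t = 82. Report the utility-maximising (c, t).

c* = 4, t* = 13

MU_c = 4/c, MU_t = 6.
MRS = 4/c ÷ 6.
Tangency: set MRS = p_c/p_t = 1/6.
MRS depends only on c: (2/3)/c = 1/6 ⇒ c* = (2/3)/(1/6) = 4.
From the budget, 6·t = 82 − 1·4 = 78, so t* = 13.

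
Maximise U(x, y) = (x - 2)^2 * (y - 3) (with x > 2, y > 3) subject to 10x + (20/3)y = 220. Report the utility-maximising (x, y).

MU_x = 2·(x−2)·(y−3), MU_y = (x−2)^2.
MRS = (2/1)·(y−3)/(x−2).
Tangency: set MRS = p_x/p_y = 10/(20/3) = 1.5.
So (2/1)·(y − 3)/(x − 2) = 1.5, i.e. (y − 3) = 0.75·(x − 2).
Rewrite the budget in excess-of-subsistence terms: 10·(x − 2) + (20/3)·(y − 3) = 220 − 10·2 − (20/3)·3 = 180.
Substituting, 15·(x − 2) = 180, so x − 2 = 12 and x* = 14.
Then y − 3 = 0.75·12 = 9, so y* = 12.

x* = 14, y* = 12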